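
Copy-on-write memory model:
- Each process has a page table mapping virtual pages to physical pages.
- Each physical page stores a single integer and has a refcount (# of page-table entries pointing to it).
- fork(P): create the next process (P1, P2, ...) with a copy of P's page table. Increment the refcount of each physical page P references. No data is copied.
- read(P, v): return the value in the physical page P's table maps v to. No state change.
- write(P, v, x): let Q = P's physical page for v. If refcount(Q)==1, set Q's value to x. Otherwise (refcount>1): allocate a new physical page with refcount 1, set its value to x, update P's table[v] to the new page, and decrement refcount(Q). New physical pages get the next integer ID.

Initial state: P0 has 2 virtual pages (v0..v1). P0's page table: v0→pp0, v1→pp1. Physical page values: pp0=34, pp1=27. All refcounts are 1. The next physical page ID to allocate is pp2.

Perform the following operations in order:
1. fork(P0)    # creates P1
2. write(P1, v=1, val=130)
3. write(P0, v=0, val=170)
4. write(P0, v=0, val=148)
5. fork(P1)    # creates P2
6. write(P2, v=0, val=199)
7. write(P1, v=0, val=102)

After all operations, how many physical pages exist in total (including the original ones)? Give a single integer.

Answer: 5

Derivation:
Op 1: fork(P0) -> P1. 2 ppages; refcounts: pp0:2 pp1:2
Op 2: write(P1, v1, 130). refcount(pp1)=2>1 -> COPY to pp2. 3 ppages; refcounts: pp0:2 pp1:1 pp2:1
Op 3: write(P0, v0, 170). refcount(pp0)=2>1 -> COPY to pp3. 4 ppages; refcounts: pp0:1 pp1:1 pp2:1 pp3:1
Op 4: write(P0, v0, 148). refcount(pp3)=1 -> write in place. 4 ppages; refcounts: pp0:1 pp1:1 pp2:1 pp3:1
Op 5: fork(P1) -> P2. 4 ppages; refcounts: pp0:2 pp1:1 pp2:2 pp3:1
Op 6: write(P2, v0, 199). refcount(pp0)=2>1 -> COPY to pp4. 5 ppages; refcounts: pp0:1 pp1:1 pp2:2 pp3:1 pp4:1
Op 7: write(P1, v0, 102). refcount(pp0)=1 -> write in place. 5 ppages; refcounts: pp0:1 pp1:1 pp2:2 pp3:1 pp4:1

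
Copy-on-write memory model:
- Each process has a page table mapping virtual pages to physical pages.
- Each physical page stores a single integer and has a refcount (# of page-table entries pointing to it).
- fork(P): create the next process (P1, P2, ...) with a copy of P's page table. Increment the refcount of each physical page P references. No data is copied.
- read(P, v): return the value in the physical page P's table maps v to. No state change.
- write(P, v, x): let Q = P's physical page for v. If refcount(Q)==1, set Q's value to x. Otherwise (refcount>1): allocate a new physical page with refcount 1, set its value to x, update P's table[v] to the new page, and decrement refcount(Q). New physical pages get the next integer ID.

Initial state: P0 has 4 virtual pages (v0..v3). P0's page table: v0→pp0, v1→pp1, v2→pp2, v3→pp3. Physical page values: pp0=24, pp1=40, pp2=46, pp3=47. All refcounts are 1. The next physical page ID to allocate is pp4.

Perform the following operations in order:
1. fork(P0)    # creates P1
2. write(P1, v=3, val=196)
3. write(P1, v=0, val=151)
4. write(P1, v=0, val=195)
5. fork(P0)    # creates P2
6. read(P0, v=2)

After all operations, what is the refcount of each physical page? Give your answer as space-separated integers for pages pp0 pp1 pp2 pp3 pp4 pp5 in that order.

Op 1: fork(P0) -> P1. 4 ppages; refcounts: pp0:2 pp1:2 pp2:2 pp3:2
Op 2: write(P1, v3, 196). refcount(pp3)=2>1 -> COPY to pp4. 5 ppages; refcounts: pp0:2 pp1:2 pp2:2 pp3:1 pp4:1
Op 3: write(P1, v0, 151). refcount(pp0)=2>1 -> COPY to pp5. 6 ppages; refcounts: pp0:1 pp1:2 pp2:2 pp3:1 pp4:1 pp5:1
Op 4: write(P1, v0, 195). refcount(pp5)=1 -> write in place. 6 ppages; refcounts: pp0:1 pp1:2 pp2:2 pp3:1 pp4:1 pp5:1
Op 5: fork(P0) -> P2. 6 ppages; refcounts: pp0:2 pp1:3 pp2:3 pp3:2 pp4:1 pp5:1
Op 6: read(P0, v2) -> 46. No state change.

Answer: 2 3 3 2 1 1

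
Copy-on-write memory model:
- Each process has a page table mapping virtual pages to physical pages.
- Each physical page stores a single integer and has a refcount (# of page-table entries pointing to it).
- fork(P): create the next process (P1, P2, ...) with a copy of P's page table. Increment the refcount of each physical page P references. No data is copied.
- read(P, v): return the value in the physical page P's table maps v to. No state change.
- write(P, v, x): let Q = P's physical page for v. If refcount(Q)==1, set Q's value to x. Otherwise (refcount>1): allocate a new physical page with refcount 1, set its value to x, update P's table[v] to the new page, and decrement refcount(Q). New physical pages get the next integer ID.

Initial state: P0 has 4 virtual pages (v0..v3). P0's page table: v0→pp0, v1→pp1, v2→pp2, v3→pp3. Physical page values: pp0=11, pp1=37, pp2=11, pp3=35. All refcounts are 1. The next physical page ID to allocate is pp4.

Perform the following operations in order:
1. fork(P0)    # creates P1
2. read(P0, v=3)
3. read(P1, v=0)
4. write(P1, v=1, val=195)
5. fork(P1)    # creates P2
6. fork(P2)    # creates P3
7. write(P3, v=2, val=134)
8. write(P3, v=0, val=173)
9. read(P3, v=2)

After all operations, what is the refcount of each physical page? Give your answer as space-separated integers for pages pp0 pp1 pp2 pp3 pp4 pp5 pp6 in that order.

Op 1: fork(P0) -> P1. 4 ppages; refcounts: pp0:2 pp1:2 pp2:2 pp3:2
Op 2: read(P0, v3) -> 35. No state change.
Op 3: read(P1, v0) -> 11. No state change.
Op 4: write(P1, v1, 195). refcount(pp1)=2>1 -> COPY to pp4. 5 ppages; refcounts: pp0:2 pp1:1 pp2:2 pp3:2 pp4:1
Op 5: fork(P1) -> P2. 5 ppages; refcounts: pp0:3 pp1:1 pp2:3 pp3:3 pp4:2
Op 6: fork(P2) -> P3. 5 ppages; refcounts: pp0:4 pp1:1 pp2:4 pp3:4 pp4:3
Op 7: write(P3, v2, 134). refcount(pp2)=4>1 -> COPY to pp5. 6 ppages; refcounts: pp0:4 pp1:1 pp2:3 pp3:4 pp4:3 pp5:1
Op 8: write(P3, v0, 173). refcount(pp0)=4>1 -> COPY to pp6. 7 ppages; refcounts: pp0:3 pp1:1 pp2:3 pp3:4 pp4:3 pp5:1 pp6:1
Op 9: read(P3, v2) -> 134. No state change.

Answer: 3 1 3 4 3 1 1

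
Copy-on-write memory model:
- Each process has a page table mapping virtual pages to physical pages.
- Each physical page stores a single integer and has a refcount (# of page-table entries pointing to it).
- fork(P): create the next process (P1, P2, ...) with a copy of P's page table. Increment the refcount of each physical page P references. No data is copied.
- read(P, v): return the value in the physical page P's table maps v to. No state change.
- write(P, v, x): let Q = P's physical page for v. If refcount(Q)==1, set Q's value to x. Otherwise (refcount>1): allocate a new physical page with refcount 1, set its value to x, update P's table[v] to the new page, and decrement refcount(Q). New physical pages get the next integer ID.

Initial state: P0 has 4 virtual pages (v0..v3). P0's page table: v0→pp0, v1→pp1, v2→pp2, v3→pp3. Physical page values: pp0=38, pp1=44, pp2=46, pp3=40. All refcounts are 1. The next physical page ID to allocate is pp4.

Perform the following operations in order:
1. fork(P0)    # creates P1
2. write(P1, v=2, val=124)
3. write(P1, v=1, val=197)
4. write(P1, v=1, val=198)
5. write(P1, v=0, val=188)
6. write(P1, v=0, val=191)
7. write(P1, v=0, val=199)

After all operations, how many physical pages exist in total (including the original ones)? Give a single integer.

Answer: 7

Derivation:
Op 1: fork(P0) -> P1. 4 ppages; refcounts: pp0:2 pp1:2 pp2:2 pp3:2
Op 2: write(P1, v2, 124). refcount(pp2)=2>1 -> COPY to pp4. 5 ppages; refcounts: pp0:2 pp1:2 pp2:1 pp3:2 pp4:1
Op 3: write(P1, v1, 197). refcount(pp1)=2>1 -> COPY to pp5. 6 ppages; refcounts: pp0:2 pp1:1 pp2:1 pp3:2 pp4:1 pp5:1
Op 4: write(P1, v1, 198). refcount(pp5)=1 -> write in place. 6 ppages; refcounts: pp0:2 pp1:1 pp2:1 pp3:2 pp4:1 pp5:1
Op 5: write(P1, v0, 188). refcount(pp0)=2>1 -> COPY to pp6. 7 ppages; refcounts: pp0:1 pp1:1 pp2:1 pp3:2 pp4:1 pp5:1 pp6:1
Op 6: write(P1, v0, 191). refcount(pp6)=1 -> write in place. 7 ppages; refcounts: pp0:1 pp1:1 pp2:1 pp3:2 pp4:1 pp5:1 pp6:1
Op 7: write(P1, v0, 199). refcount(pp6)=1 -> write in place. 7 ppages; refcounts: pp0:1 pp1:1 pp2:1 pp3:2 pp4:1 pp5:1 pp6:1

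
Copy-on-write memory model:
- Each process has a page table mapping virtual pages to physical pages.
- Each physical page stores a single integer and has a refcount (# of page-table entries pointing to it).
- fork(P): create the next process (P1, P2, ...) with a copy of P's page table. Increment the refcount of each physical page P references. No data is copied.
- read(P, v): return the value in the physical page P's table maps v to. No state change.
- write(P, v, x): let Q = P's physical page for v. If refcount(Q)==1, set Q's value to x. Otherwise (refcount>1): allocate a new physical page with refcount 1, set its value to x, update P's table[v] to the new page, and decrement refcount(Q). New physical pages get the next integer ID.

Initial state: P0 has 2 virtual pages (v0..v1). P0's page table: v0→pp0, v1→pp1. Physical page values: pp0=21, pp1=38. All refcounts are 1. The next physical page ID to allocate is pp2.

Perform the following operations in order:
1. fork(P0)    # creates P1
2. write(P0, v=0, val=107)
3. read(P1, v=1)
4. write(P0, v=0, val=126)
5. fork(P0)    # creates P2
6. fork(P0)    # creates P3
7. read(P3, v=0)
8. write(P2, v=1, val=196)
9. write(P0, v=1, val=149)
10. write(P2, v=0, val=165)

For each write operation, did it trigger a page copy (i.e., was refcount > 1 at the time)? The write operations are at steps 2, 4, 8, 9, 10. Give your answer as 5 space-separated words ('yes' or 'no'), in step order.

Op 1: fork(P0) -> P1. 2 ppages; refcounts: pp0:2 pp1:2
Op 2: write(P0, v0, 107). refcount(pp0)=2>1 -> COPY to pp2. 3 ppages; refcounts: pp0:1 pp1:2 pp2:1
Op 3: read(P1, v1) -> 38. No state change.
Op 4: write(P0, v0, 126). refcount(pp2)=1 -> write in place. 3 ppages; refcounts: pp0:1 pp1:2 pp2:1
Op 5: fork(P0) -> P2. 3 ppages; refcounts: pp0:1 pp1:3 pp2:2
Op 6: fork(P0) -> P3. 3 ppages; refcounts: pp0:1 pp1:4 pp2:3
Op 7: read(P3, v0) -> 126. No state change.
Op 8: write(P2, v1, 196). refcount(pp1)=4>1 -> COPY to pp3. 4 ppages; refcounts: pp0:1 pp1:3 pp2:3 pp3:1
Op 9: write(P0, v1, 149). refcount(pp1)=3>1 -> COPY to pp4. 5 ppages; refcounts: pp0:1 pp1:2 pp2:3 pp3:1 pp4:1
Op 10: write(P2, v0, 165). refcount(pp2)=3>1 -> COPY to pp5. 6 ppages; refcounts: pp0:1 pp1:2 pp2:2 pp3:1 pp4:1 pp5:1

yes no yes yes yes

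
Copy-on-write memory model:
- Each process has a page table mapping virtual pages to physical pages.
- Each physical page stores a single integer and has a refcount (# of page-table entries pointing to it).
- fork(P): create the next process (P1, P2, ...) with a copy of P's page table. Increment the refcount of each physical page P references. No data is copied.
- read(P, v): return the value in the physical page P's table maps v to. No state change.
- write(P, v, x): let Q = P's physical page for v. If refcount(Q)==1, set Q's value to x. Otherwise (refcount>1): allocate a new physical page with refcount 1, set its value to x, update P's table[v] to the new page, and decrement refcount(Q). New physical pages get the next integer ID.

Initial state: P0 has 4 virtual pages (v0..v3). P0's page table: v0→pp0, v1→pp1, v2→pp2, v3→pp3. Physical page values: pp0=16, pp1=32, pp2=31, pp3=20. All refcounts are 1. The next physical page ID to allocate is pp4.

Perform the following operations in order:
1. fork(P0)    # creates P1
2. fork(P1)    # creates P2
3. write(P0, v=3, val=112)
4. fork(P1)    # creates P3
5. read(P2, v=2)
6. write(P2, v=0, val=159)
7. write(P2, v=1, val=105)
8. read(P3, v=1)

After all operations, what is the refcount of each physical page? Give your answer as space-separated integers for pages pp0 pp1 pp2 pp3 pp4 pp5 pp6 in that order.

Answer: 3 3 4 3 1 1 1

Derivation:
Op 1: fork(P0) -> P1. 4 ppages; refcounts: pp0:2 pp1:2 pp2:2 pp3:2
Op 2: fork(P1) -> P2. 4 ppages; refcounts: pp0:3 pp1:3 pp2:3 pp3:3
Op 3: write(P0, v3, 112). refcount(pp3)=3>1 -> COPY to pp4. 5 ppages; refcounts: pp0:3 pp1:3 pp2:3 pp3:2 pp4:1
Op 4: fork(P1) -> P3. 5 ppages; refcounts: pp0:4 pp1:4 pp2:4 pp3:3 pp4:1
Op 5: read(P2, v2) -> 31. No state change.
Op 6: write(P2, v0, 159). refcount(pp0)=4>1 -> COPY to pp5. 6 ppages; refcounts: pp0:3 pp1:4 pp2:4 pp3:3 pp4:1 pp5:1
Op 7: write(P2, v1, 105). refcount(pp1)=4>1 -> COPY to pp6. 7 ppages; refcounts: pp0:3 pp1:3 pp2:4 pp3:3 pp4:1 pp5:1 pp6:1
Op 8: read(P3, v1) -> 32. No state change.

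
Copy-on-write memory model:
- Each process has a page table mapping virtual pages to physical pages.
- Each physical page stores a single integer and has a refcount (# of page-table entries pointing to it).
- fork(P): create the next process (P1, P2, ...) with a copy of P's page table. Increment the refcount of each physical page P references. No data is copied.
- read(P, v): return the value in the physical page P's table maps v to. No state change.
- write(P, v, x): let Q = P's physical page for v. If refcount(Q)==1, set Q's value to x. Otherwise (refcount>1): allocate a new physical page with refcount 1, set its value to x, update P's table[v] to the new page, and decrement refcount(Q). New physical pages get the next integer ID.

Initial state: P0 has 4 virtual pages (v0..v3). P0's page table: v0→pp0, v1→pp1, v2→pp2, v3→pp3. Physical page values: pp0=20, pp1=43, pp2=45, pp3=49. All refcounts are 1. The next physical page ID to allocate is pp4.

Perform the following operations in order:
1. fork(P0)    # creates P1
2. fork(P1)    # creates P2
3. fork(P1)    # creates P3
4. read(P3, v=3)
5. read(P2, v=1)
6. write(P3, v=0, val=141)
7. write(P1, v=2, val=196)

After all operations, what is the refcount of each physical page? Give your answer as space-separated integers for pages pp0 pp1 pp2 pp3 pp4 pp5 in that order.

Answer: 3 4 3 4 1 1

Derivation:
Op 1: fork(P0) -> P1. 4 ppages; refcounts: pp0:2 pp1:2 pp2:2 pp3:2
Op 2: fork(P1) -> P2. 4 ppages; refcounts: pp0:3 pp1:3 pp2:3 pp3:3
Op 3: fork(P1) -> P3. 4 ppages; refcounts: pp0:4 pp1:4 pp2:4 pp3:4
Op 4: read(P3, v3) -> 49. No state change.
Op 5: read(P2, v1) -> 43. No state change.
Op 6: write(P3, v0, 141). refcount(pp0)=4>1 -> COPY to pp4. 5 ppages; refcounts: pp0:3 pp1:4 pp2:4 pp3:4 pp4:1
Op 7: write(P1, v2, 196). refcount(pp2)=4>1 -> COPY to pp5. 6 ppages; refcounts: pp0:3 pp1:4 pp2:3 pp3:4 pp4:1 pp5:1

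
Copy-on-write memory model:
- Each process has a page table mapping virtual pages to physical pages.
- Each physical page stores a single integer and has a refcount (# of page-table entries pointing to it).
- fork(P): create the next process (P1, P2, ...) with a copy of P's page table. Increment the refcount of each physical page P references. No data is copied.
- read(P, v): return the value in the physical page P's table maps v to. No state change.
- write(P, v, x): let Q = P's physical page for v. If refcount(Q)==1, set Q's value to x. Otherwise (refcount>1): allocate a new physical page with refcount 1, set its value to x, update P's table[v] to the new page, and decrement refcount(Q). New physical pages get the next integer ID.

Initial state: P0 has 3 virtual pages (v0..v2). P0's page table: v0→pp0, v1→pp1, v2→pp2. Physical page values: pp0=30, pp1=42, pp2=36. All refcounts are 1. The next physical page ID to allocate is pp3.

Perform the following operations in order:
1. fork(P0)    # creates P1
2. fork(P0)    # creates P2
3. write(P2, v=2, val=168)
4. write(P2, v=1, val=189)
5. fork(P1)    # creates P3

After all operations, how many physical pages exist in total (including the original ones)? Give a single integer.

Op 1: fork(P0) -> P1. 3 ppages; refcounts: pp0:2 pp1:2 pp2:2
Op 2: fork(P0) -> P2. 3 ppages; refcounts: pp0:3 pp1:3 pp2:3
Op 3: write(P2, v2, 168). refcount(pp2)=3>1 -> COPY to pp3. 4 ppages; refcounts: pp0:3 pp1:3 pp2:2 pp3:1
Op 4: write(P2, v1, 189). refcount(pp1)=3>1 -> COPY to pp4. 5 ppages; refcounts: pp0:3 pp1:2 pp2:2 pp3:1 pp4:1
Op 5: fork(P1) -> P3. 5 ppages; refcounts: pp0:4 pp1:3 pp2:3 pp3:1 pp4:1

Answer: 5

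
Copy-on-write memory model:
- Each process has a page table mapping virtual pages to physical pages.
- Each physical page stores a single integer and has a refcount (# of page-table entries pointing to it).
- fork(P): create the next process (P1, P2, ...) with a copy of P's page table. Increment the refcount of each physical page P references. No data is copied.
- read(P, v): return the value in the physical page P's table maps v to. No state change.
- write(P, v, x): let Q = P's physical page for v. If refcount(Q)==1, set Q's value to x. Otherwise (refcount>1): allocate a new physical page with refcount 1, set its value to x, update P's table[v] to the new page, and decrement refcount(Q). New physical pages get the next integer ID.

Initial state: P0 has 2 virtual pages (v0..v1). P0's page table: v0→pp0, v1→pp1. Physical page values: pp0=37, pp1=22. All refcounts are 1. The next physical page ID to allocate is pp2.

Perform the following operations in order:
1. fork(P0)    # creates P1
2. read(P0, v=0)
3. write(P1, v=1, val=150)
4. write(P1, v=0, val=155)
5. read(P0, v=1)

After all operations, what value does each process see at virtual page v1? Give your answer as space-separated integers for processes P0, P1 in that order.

Answer: 22 150

Derivation:
Op 1: fork(P0) -> P1. 2 ppages; refcounts: pp0:2 pp1:2
Op 2: read(P0, v0) -> 37. No state change.
Op 3: write(P1, v1, 150). refcount(pp1)=2>1 -> COPY to pp2. 3 ppages; refcounts: pp0:2 pp1:1 pp2:1
Op 4: write(P1, v0, 155). refcount(pp0)=2>1 -> COPY to pp3. 4 ppages; refcounts: pp0:1 pp1:1 pp2:1 pp3:1
Op 5: read(P0, v1) -> 22. No state change.
P0: v1 -> pp1 = 22
P1: v1 -> pp2 = 150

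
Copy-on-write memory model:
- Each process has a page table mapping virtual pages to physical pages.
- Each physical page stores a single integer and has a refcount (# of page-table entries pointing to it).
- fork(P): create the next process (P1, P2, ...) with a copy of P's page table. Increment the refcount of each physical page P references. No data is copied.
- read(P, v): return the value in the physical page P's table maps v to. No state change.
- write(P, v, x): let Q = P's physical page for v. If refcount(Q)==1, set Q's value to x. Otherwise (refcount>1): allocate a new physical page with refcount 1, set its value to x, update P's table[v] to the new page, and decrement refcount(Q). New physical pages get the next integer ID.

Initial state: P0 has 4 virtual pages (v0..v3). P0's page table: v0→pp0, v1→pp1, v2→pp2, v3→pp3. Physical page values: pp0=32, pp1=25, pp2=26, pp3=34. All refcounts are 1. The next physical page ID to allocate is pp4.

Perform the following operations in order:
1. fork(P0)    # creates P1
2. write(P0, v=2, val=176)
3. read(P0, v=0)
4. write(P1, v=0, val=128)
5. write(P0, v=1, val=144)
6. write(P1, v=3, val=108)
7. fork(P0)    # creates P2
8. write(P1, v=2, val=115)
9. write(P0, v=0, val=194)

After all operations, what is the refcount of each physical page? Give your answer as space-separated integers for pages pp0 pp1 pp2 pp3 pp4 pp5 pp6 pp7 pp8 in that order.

Op 1: fork(P0) -> P1. 4 ppages; refcounts: pp0:2 pp1:2 pp2:2 pp3:2
Op 2: write(P0, v2, 176). refcount(pp2)=2>1 -> COPY to pp4. 5 ppages; refcounts: pp0:2 pp1:2 pp2:1 pp3:2 pp4:1
Op 3: read(P0, v0) -> 32. No state change.
Op 4: write(P1, v0, 128). refcount(pp0)=2>1 -> COPY to pp5. 6 ppages; refcounts: pp0:1 pp1:2 pp2:1 pp3:2 pp4:1 pp5:1
Op 5: write(P0, v1, 144). refcount(pp1)=2>1 -> COPY to pp6. 7 ppages; refcounts: pp0:1 pp1:1 pp2:1 pp3:2 pp4:1 pp5:1 pp6:1
Op 6: write(P1, v3, 108). refcount(pp3)=2>1 -> COPY to pp7. 8 ppages; refcounts: pp0:1 pp1:1 pp2:1 pp3:1 pp4:1 pp5:1 pp6:1 pp7:1
Op 7: fork(P0) -> P2. 8 ppages; refcounts: pp0:2 pp1:1 pp2:1 pp3:2 pp4:2 pp5:1 pp6:2 pp7:1
Op 8: write(P1, v2, 115). refcount(pp2)=1 -> write in place. 8 ppages; refcounts: pp0:2 pp1:1 pp2:1 pp3:2 pp4:2 pp5:1 pp6:2 pp7:1
Op 9: write(P0, v0, 194). refcount(pp0)=2>1 -> COPY to pp8. 9 ppages; refcounts: pp0:1 pp1:1 pp2:1 pp3:2 pp4:2 pp5:1 pp6:2 pp7:1 pp8:1

Answer: 1 1 1 2 2 1 2 1 1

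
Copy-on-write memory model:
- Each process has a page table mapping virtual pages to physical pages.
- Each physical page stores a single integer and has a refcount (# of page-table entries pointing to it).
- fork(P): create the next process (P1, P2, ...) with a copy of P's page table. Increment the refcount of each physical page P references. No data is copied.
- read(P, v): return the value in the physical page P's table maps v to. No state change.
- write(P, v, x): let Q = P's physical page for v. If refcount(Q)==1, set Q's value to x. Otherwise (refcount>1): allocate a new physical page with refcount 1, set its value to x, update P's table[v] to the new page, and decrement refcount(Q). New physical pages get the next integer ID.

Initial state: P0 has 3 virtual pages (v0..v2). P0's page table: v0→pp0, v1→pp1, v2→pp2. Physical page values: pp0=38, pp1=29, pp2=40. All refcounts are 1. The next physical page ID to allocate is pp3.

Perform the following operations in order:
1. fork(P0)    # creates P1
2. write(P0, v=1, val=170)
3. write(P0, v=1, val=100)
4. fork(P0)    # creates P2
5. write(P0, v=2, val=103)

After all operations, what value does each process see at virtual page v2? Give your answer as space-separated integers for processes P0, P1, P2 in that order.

Answer: 103 40 40

Derivation:
Op 1: fork(P0) -> P1. 3 ppages; refcounts: pp0:2 pp1:2 pp2:2
Op 2: write(P0, v1, 170). refcount(pp1)=2>1 -> COPY to pp3. 4 ppages; refcounts: pp0:2 pp1:1 pp2:2 pp3:1
Op 3: write(P0, v1, 100). refcount(pp3)=1 -> write in place. 4 ppages; refcounts: pp0:2 pp1:1 pp2:2 pp3:1
Op 4: fork(P0) -> P2. 4 ppages; refcounts: pp0:3 pp1:1 pp2:3 pp3:2
Op 5: write(P0, v2, 103). refcount(pp2)=3>1 -> COPY to pp4. 5 ppages; refcounts: pp0:3 pp1:1 pp2:2 pp3:2 pp4:1
P0: v2 -> pp4 = 103
P1: v2 -> pp2 = 40
P2: v2 -> pp2 = 40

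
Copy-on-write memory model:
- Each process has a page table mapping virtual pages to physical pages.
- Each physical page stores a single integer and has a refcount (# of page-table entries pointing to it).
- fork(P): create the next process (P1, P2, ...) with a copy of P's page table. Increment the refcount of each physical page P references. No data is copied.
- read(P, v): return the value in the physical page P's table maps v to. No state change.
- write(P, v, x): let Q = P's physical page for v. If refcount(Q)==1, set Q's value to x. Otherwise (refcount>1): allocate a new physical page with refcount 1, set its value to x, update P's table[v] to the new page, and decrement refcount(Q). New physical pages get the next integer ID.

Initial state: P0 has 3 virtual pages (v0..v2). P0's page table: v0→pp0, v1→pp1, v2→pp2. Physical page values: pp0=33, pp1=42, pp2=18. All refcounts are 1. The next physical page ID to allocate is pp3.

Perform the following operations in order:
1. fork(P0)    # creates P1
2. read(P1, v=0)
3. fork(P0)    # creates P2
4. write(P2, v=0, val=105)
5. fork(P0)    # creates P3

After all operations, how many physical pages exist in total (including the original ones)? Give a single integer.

Answer: 4

Derivation:
Op 1: fork(P0) -> P1. 3 ppages; refcounts: pp0:2 pp1:2 pp2:2
Op 2: read(P1, v0) -> 33. No state change.
Op 3: fork(P0) -> P2. 3 ppages; refcounts: pp0:3 pp1:3 pp2:3
Op 4: write(P2, v0, 105). refcount(pp0)=3>1 -> COPY to pp3. 4 ppages; refcounts: pp0:2 pp1:3 pp2:3 pp3:1
Op 5: fork(P0) -> P3. 4 ppages; refcounts: pp0:3 pp1:4 pp2:4 pp3:1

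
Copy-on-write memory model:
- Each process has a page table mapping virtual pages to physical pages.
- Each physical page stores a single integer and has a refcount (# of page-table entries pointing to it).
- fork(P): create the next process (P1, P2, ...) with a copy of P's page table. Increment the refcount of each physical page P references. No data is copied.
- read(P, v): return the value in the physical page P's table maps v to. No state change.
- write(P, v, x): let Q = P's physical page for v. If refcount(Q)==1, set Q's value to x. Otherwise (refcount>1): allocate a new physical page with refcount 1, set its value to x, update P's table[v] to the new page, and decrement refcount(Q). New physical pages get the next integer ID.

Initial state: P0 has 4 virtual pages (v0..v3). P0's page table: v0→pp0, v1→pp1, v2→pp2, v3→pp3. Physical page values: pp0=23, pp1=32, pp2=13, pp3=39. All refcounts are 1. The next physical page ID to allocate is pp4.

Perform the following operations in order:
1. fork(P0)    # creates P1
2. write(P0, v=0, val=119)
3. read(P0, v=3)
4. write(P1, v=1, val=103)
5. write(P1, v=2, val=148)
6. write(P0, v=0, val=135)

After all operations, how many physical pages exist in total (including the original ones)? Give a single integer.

Answer: 7

Derivation:
Op 1: fork(P0) -> P1. 4 ppages; refcounts: pp0:2 pp1:2 pp2:2 pp3:2
Op 2: write(P0, v0, 119). refcount(pp0)=2>1 -> COPY to pp4. 5 ppages; refcounts: pp0:1 pp1:2 pp2:2 pp3:2 pp4:1
Op 3: read(P0, v3) -> 39. No state change.
Op 4: write(P1, v1, 103). refcount(pp1)=2>1 -> COPY to pp5. 6 ppages; refcounts: pp0:1 pp1:1 pp2:2 pp3:2 pp4:1 pp5:1
Op 5: write(P1, v2, 148). refcount(pp2)=2>1 -> COPY to pp6. 7 ppages; refcounts: pp0:1 pp1:1 pp2:1 pp3:2 pp4:1 pp5:1 pp6:1
Op 6: write(P0, v0, 135). refcount(pp4)=1 -> write in place. 7 ppages; refcounts: pp0:1 pp1:1 pp2:1 pp3:2 pp4:1 pp5:1 pp6:1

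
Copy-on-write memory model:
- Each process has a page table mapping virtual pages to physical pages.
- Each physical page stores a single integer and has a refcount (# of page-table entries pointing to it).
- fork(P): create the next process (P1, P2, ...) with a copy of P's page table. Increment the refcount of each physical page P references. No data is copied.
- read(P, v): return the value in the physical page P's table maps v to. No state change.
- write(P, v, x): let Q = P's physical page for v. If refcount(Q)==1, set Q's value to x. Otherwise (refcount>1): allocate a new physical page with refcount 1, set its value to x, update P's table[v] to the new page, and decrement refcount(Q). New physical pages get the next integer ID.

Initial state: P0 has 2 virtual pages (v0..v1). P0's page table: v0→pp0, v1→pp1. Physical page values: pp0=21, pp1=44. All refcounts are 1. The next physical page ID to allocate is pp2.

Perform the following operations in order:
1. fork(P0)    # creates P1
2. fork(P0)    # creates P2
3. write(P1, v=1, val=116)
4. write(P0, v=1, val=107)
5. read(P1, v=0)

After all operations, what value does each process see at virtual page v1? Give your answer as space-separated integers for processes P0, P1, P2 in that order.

Answer: 107 116 44

Derivation:
Op 1: fork(P0) -> P1. 2 ppages; refcounts: pp0:2 pp1:2
Op 2: fork(P0) -> P2. 2 ppages; refcounts: pp0:3 pp1:3
Op 3: write(P1, v1, 116). refcount(pp1)=3>1 -> COPY to pp2. 3 ppages; refcounts: pp0:3 pp1:2 pp2:1
Op 4: write(P0, v1, 107). refcount(pp1)=2>1 -> COPY to pp3. 4 ppages; refcounts: pp0:3 pp1:1 pp2:1 pp3:1
Op 5: read(P1, v0) -> 21. No state change.
P0: v1 -> pp3 = 107
P1: v1 -> pp2 = 116
P2: v1 -> pp1 = 44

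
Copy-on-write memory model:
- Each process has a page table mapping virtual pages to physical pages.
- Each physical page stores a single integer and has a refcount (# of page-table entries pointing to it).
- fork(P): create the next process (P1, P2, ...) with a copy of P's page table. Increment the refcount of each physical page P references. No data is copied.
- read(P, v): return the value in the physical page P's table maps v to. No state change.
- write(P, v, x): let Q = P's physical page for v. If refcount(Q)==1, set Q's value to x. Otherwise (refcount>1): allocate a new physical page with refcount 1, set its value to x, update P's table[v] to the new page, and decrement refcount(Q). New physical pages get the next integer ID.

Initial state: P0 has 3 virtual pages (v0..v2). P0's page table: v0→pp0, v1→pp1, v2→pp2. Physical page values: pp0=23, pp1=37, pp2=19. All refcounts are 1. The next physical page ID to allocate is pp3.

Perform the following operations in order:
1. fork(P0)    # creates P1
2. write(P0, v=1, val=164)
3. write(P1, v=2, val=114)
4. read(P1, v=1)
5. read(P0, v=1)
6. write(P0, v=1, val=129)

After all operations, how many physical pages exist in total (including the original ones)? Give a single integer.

Answer: 5

Derivation:
Op 1: fork(P0) -> P1. 3 ppages; refcounts: pp0:2 pp1:2 pp2:2
Op 2: write(P0, v1, 164). refcount(pp1)=2>1 -> COPY to pp3. 4 ppages; refcounts: pp0:2 pp1:1 pp2:2 pp3:1
Op 3: write(P1, v2, 114). refcount(pp2)=2>1 -> COPY to pp4. 5 ppages; refcounts: pp0:2 pp1:1 pp2:1 pp3:1 pp4:1
Op 4: read(P1, v1) -> 37. No state change.
Op 5: read(P0, v1) -> 164. No state change.
Op 6: write(P0, v1, 129). refcount(pp3)=1 -> write in place. 5 ppages; refcounts: pp0:2 pp1:1 pp2:1 pp3:1 pp4:1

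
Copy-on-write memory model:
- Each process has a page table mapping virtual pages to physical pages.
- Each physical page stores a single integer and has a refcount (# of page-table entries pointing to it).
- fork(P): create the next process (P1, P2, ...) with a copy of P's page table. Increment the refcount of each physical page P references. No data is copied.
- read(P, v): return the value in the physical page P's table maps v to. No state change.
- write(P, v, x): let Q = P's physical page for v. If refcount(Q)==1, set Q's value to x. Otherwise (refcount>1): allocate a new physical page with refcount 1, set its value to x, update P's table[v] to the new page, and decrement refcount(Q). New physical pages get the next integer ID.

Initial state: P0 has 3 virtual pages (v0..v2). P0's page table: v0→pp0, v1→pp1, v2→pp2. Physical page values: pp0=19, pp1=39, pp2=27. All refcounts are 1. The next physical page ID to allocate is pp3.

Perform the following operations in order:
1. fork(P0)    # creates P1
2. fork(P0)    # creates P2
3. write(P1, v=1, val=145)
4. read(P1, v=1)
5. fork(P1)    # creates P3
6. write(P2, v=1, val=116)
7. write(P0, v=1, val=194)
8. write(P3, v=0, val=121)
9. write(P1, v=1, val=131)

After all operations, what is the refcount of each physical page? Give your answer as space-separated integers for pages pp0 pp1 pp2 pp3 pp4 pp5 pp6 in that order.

Op 1: fork(P0) -> P1. 3 ppages; refcounts: pp0:2 pp1:2 pp2:2
Op 2: fork(P0) -> P2. 3 ppages; refcounts: pp0:3 pp1:3 pp2:3
Op 3: write(P1, v1, 145). refcount(pp1)=3>1 -> COPY to pp3. 4 ppages; refcounts: pp0:3 pp1:2 pp2:3 pp3:1
Op 4: read(P1, v1) -> 145. No state change.
Op 5: fork(P1) -> P3. 4 ppages; refcounts: pp0:4 pp1:2 pp2:4 pp3:2
Op 6: write(P2, v1, 116). refcount(pp1)=2>1 -> COPY to pp4. 5 ppages; refcounts: pp0:4 pp1:1 pp2:4 pp3:2 pp4:1
Op 7: write(P0, v1, 194). refcount(pp1)=1 -> write in place. 5 ppages; refcounts: pp0:4 pp1:1 pp2:4 pp3:2 pp4:1
Op 8: write(P3, v0, 121). refcount(pp0)=4>1 -> COPY to pp5. 6 ppages; refcounts: pp0:3 pp1:1 pp2:4 pp3:2 pp4:1 pp5:1
Op 9: write(P1, v1, 131). refcount(pp3)=2>1 -> COPY to pp6. 7 ppages; refcounts: pp0:3 pp1:1 pp2:4 pp3:1 pp4:1 pp5:1 pp6:1

Answer: 3 1 4 1 1 1 1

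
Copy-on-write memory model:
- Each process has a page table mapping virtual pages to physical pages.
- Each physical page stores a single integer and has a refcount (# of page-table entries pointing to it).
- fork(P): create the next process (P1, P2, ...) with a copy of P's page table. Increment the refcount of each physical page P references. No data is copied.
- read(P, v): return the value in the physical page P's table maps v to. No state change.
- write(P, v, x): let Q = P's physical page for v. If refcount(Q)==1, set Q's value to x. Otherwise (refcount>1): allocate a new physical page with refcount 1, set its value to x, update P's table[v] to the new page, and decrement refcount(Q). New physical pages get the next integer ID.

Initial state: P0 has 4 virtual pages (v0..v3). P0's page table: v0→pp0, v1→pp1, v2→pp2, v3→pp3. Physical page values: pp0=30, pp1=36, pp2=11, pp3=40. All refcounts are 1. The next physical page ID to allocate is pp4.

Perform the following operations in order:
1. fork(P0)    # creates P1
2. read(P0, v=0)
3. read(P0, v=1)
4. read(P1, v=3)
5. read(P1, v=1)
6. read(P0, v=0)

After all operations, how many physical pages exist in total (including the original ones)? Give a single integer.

Op 1: fork(P0) -> P1. 4 ppages; refcounts: pp0:2 pp1:2 pp2:2 pp3:2
Op 2: read(P0, v0) -> 30. No state change.
Op 3: read(P0, v1) -> 36. No state change.
Op 4: read(P1, v3) -> 40. No state change.
Op 5: read(P1, v1) -> 36. No state change.
Op 6: read(P0, v0) -> 30. No state change.

Answer: 4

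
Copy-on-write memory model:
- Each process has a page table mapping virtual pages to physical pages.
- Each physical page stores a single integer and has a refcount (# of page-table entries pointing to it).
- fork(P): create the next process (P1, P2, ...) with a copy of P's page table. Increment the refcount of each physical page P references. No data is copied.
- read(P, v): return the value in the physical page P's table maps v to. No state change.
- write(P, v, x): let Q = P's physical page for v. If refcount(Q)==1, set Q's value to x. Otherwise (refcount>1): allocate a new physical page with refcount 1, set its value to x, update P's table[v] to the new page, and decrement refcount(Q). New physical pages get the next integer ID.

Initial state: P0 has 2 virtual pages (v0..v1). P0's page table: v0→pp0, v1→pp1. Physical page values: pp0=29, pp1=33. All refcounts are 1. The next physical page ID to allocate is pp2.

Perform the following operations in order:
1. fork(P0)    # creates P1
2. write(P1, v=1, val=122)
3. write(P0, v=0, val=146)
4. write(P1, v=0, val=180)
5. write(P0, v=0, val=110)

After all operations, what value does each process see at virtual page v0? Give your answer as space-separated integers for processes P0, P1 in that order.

Answer: 110 180

Derivation:
Op 1: fork(P0) -> P1. 2 ppages; refcounts: pp0:2 pp1:2
Op 2: write(P1, v1, 122). refcount(pp1)=2>1 -> COPY to pp2. 3 ppages; refcounts: pp0:2 pp1:1 pp2:1
Op 3: write(P0, v0, 146). refcount(pp0)=2>1 -> COPY to pp3. 4 ppages; refcounts: pp0:1 pp1:1 pp2:1 pp3:1
Op 4: write(P1, v0, 180). refcount(pp0)=1 -> write in place. 4 ppages; refcounts: pp0:1 pp1:1 pp2:1 pp3:1
Op 5: write(P0, v0, 110). refcount(pp3)=1 -> write in place. 4 ppages; refcounts: pp0:1 pp1:1 pp2:1 pp3:1
P0: v0 -> pp3 = 110
P1: v0 -> pp0 = 180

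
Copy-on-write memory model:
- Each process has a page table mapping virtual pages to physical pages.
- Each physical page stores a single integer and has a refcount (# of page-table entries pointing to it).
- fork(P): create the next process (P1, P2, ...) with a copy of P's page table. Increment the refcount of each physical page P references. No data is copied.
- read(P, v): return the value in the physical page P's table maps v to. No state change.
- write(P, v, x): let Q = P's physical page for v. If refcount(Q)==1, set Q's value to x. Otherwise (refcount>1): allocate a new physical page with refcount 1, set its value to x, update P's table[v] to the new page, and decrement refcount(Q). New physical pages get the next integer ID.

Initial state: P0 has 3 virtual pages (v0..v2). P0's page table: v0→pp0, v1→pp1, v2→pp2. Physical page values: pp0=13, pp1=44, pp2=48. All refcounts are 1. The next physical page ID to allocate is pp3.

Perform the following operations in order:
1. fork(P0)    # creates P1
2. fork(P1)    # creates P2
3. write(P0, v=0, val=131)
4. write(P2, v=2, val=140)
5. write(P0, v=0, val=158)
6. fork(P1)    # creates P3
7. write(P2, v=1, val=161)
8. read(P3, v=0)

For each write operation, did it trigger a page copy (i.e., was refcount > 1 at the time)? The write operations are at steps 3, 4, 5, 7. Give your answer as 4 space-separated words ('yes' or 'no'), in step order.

Op 1: fork(P0) -> P1. 3 ppages; refcounts: pp0:2 pp1:2 pp2:2
Op 2: fork(P1) -> P2. 3 ppages; refcounts: pp0:3 pp1:3 pp2:3
Op 3: write(P0, v0, 131). refcount(pp0)=3>1 -> COPY to pp3. 4 ppages; refcounts: pp0:2 pp1:3 pp2:3 pp3:1
Op 4: write(P2, v2, 140). refcount(pp2)=3>1 -> COPY to pp4. 5 ppages; refcounts: pp0:2 pp1:3 pp2:2 pp3:1 pp4:1
Op 5: write(P0, v0, 158). refcount(pp3)=1 -> write in place. 5 ppages; refcounts: pp0:2 pp1:3 pp2:2 pp3:1 pp4:1
Op 6: fork(P1) -> P3. 5 ppages; refcounts: pp0:3 pp1:4 pp2:3 pp3:1 pp4:1
Op 7: write(P2, v1, 161). refcount(pp1)=4>1 -> COPY to pp5. 6 ppages; refcounts: pp0:3 pp1:3 pp2:3 pp3:1 pp4:1 pp5:1
Op 8: read(P3, v0) -> 13. No state change.

yes yes no yes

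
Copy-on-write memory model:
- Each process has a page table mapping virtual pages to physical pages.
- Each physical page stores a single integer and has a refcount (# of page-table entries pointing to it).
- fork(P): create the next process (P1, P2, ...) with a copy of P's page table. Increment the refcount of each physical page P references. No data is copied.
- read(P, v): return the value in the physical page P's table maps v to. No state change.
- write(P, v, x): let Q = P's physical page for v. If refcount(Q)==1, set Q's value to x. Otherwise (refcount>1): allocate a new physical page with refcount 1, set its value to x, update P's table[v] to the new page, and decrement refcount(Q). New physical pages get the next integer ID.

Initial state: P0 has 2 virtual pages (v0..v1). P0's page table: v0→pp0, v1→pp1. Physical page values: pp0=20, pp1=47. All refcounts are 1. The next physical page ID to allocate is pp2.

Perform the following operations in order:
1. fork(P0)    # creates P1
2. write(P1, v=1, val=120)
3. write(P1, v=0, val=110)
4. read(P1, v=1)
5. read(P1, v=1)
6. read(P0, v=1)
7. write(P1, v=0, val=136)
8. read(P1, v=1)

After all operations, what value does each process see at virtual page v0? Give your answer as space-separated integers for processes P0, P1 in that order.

Answer: 20 136

Derivation:
Op 1: fork(P0) -> P1. 2 ppages; refcounts: pp0:2 pp1:2
Op 2: write(P1, v1, 120). refcount(pp1)=2>1 -> COPY to pp2. 3 ppages; refcounts: pp0:2 pp1:1 pp2:1
Op 3: write(P1, v0, 110). refcount(pp0)=2>1 -> COPY to pp3. 4 ppages; refcounts: pp0:1 pp1:1 pp2:1 pp3:1
Op 4: read(P1, v1) -> 120. No state change.
Op 5: read(P1, v1) -> 120. No state change.
Op 6: read(P0, v1) -> 47. No state change.
Op 7: write(P1, v0, 136). refcount(pp3)=1 -> write in place. 4 ppages; refcounts: pp0:1 pp1:1 pp2:1 pp3:1
Op 8: read(P1, v1) -> 120. No state change.
P0: v0 -> pp0 = 20
P1: v0 -> pp3 = 136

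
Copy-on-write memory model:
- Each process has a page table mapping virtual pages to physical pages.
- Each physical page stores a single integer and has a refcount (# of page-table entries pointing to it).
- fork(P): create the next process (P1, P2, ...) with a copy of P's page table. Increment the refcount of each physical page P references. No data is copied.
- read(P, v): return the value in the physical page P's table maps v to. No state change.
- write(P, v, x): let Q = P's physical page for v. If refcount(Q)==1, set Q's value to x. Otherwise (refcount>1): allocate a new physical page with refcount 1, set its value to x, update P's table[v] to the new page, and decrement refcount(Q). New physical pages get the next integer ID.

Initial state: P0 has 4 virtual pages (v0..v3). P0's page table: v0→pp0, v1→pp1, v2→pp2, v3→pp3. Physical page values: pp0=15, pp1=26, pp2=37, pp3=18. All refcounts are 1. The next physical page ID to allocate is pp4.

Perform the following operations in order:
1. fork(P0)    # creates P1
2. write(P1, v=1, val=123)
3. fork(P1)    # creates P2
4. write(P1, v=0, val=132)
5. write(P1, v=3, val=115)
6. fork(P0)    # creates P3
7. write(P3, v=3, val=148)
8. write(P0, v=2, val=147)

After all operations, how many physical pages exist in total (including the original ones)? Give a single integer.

Answer: 9

Derivation:
Op 1: fork(P0) -> P1. 4 ppages; refcounts: pp0:2 pp1:2 pp2:2 pp3:2
Op 2: write(P1, v1, 123). refcount(pp1)=2>1 -> COPY to pp4. 5 ppages; refcounts: pp0:2 pp1:1 pp2:2 pp3:2 pp4:1
Op 3: fork(P1) -> P2. 5 ppages; refcounts: pp0:3 pp1:1 pp2:3 pp3:3 pp4:2
Op 4: write(P1, v0, 132). refcount(pp0)=3>1 -> COPY to pp5. 6 ppages; refcounts: pp0:2 pp1:1 pp2:3 pp3:3 pp4:2 pp5:1
Op 5: write(P1, v3, 115). refcount(pp3)=3>1 -> COPY to pp6. 7 ppages; refcounts: pp0:2 pp1:1 pp2:3 pp3:2 pp4:2 pp5:1 pp6:1
Op 6: fork(P0) -> P3. 7 ppages; refcounts: pp0:3 pp1:2 pp2:4 pp3:3 pp4:2 pp5:1 pp6:1
Op 7: write(P3, v3, 148). refcount(pp3)=3>1 -> COPY to pp7. 8 ppages; refcounts: pp0:3 pp1:2 pp2:4 pp3:2 pp4:2 pp5:1 pp6:1 pp7:1
Op 8: write(P0, v2, 147). refcount(pp2)=4>1 -> COPY to pp8. 9 ppages; refcounts: pp0:3 pp1:2 pp2:3 pp3:2 pp4:2 pp5:1 pp6:1 pp7:1 pp8:1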